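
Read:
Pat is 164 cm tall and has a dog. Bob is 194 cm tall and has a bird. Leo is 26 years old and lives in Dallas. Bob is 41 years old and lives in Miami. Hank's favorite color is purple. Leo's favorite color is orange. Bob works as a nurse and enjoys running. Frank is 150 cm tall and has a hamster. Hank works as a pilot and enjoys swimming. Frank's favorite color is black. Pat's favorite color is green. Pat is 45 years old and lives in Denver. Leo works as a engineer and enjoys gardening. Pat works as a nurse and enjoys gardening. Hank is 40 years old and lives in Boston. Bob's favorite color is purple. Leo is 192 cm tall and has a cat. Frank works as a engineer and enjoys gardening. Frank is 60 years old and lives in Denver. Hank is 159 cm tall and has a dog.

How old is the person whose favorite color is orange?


Person with favorite color=orange is Leo, age 26

26


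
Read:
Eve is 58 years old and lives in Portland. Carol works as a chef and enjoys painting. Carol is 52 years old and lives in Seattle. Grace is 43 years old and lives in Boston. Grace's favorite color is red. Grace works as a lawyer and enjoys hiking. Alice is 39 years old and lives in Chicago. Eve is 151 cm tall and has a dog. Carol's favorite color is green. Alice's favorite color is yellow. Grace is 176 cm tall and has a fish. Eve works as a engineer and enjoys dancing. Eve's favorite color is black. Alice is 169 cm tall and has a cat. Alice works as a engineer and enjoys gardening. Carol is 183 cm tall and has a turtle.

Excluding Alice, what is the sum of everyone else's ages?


Sum (excluding Alice): 153

153


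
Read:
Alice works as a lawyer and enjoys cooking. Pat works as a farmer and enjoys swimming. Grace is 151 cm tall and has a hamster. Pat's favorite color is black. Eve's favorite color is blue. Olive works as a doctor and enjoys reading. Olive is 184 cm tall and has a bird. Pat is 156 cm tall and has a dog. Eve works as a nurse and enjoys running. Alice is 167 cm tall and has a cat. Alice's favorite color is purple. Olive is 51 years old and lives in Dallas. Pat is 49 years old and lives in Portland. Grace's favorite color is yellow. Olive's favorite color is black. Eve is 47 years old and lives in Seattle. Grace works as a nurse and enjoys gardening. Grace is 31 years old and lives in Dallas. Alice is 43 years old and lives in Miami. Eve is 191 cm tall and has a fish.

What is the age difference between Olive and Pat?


|51 - 49| = 2

2


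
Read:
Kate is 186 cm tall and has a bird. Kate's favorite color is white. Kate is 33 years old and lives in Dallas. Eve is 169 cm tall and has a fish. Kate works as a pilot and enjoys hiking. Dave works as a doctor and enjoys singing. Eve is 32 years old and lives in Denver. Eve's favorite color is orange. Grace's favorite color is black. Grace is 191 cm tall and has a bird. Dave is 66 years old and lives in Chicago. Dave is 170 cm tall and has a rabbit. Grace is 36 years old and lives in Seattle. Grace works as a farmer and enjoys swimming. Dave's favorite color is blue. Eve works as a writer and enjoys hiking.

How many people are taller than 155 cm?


Taller than 155: 4

4


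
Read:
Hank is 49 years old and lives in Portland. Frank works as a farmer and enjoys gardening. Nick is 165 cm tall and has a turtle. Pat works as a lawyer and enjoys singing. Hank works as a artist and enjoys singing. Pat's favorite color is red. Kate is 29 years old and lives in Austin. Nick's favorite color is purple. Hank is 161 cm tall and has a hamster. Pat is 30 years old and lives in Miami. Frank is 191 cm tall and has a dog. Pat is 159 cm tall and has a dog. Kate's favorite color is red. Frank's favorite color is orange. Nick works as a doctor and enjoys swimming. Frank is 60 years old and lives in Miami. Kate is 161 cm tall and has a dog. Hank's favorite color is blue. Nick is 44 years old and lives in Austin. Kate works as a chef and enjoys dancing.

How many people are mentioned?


People: Kate, Nick, Hank, Pat, Frank. Count = 5

5


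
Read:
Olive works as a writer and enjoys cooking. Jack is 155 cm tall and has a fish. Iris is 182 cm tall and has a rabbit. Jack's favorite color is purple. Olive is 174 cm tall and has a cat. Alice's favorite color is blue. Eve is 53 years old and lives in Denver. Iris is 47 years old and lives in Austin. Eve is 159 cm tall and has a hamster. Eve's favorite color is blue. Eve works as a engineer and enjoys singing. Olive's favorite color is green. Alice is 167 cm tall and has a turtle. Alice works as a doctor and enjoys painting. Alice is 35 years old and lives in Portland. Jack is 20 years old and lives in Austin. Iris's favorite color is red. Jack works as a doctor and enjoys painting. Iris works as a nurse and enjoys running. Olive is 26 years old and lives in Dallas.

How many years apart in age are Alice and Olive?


35 vs 26, diff = 9

9


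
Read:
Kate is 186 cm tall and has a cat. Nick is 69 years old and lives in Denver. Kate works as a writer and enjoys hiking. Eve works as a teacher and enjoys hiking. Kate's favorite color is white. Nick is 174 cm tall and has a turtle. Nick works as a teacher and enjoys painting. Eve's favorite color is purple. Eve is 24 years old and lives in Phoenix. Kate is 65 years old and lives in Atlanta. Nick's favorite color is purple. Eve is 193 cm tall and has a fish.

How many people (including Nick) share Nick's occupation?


Nick is a teacher. Count = 2

2


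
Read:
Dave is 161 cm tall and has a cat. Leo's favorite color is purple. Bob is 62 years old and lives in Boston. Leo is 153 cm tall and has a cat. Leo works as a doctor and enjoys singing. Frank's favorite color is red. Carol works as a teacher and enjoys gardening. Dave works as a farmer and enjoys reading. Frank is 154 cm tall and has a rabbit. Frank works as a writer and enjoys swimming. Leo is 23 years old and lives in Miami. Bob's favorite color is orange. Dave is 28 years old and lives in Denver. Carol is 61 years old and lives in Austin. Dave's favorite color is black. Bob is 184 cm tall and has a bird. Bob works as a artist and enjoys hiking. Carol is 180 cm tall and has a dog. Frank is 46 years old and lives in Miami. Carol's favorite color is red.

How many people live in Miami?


Count in Miami: 2

2


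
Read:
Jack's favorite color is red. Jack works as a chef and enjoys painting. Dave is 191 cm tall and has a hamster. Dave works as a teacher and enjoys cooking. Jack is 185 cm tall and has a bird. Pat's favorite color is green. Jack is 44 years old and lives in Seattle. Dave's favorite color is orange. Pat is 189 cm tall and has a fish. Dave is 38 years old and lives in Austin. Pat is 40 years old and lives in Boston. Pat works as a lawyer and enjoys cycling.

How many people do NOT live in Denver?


Not in Denver: 3

3


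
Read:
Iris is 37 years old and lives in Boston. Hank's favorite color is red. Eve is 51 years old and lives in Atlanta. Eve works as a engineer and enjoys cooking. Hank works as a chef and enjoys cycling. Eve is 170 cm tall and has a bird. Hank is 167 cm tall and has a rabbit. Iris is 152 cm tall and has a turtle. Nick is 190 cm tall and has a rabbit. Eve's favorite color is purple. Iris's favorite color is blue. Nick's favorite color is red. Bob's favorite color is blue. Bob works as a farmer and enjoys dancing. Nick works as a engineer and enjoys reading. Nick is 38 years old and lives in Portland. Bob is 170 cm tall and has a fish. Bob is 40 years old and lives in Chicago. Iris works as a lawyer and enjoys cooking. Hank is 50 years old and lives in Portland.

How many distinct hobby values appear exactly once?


Unique hobby values: 3

3


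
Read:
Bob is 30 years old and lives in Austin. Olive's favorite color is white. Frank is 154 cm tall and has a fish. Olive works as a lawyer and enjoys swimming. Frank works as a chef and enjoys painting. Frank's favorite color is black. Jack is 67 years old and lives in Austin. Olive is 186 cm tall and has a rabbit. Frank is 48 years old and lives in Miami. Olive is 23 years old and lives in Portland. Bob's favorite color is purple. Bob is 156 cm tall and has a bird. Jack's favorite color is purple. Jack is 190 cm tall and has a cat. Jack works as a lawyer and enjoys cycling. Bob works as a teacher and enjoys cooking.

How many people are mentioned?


People: Bob, Olive, Frank, Jack. Count = 4

4


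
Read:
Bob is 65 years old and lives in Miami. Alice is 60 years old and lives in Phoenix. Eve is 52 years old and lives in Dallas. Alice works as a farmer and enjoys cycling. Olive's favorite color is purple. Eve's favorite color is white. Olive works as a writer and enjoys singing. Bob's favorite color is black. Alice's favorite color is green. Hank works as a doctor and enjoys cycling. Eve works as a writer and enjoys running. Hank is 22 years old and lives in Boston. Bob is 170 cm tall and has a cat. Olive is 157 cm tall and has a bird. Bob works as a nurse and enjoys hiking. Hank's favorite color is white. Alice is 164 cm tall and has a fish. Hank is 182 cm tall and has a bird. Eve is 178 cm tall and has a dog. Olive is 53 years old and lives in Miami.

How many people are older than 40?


Filter: 4

4


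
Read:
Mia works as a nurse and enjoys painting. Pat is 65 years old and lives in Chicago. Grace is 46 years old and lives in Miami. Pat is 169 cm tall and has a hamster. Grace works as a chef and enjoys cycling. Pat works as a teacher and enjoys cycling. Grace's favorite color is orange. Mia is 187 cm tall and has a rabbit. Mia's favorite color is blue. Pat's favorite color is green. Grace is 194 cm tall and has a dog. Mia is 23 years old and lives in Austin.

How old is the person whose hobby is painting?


Person with hobby=painting is Mia, age 23

23


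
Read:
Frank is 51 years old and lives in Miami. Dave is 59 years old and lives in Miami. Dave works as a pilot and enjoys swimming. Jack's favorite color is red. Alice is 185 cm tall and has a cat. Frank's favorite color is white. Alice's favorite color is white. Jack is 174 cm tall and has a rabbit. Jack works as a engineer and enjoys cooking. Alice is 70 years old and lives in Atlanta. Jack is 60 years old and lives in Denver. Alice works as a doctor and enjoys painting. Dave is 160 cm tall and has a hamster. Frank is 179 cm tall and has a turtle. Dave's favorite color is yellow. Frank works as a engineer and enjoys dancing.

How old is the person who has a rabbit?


Person with rabbit is Jack, age 60

60


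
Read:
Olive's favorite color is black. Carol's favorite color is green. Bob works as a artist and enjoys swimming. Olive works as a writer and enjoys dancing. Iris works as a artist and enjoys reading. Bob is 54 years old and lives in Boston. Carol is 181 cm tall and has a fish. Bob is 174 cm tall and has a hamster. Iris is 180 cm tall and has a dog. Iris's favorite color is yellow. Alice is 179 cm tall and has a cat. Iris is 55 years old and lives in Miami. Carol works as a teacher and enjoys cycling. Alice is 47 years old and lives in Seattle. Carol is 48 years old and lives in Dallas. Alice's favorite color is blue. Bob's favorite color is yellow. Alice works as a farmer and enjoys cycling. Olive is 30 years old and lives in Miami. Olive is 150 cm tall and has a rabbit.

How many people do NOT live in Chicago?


Not in Chicago: 5

5


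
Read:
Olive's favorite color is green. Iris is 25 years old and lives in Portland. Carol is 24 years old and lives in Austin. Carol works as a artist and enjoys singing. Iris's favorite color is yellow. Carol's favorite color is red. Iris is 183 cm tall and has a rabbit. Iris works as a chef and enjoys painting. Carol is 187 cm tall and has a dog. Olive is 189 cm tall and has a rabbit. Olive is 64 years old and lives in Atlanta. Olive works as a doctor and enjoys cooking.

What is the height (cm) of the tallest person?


Tallest: Olive at 189 cm

189


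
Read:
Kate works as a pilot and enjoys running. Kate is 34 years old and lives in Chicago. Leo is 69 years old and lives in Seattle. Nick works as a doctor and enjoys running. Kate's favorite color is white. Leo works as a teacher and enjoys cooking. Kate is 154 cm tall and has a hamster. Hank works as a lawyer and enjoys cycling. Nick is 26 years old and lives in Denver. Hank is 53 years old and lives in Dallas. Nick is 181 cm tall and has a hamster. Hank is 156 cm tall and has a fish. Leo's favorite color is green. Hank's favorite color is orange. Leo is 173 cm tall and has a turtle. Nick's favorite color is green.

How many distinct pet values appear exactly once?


Unique pet values: 2

2


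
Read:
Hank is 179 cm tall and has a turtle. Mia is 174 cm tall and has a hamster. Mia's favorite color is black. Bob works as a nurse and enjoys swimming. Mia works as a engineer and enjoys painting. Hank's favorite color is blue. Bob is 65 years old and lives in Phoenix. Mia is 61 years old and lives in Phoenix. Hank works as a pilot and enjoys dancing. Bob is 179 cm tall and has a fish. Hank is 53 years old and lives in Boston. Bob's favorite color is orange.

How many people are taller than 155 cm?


Taller than 155: 3

3


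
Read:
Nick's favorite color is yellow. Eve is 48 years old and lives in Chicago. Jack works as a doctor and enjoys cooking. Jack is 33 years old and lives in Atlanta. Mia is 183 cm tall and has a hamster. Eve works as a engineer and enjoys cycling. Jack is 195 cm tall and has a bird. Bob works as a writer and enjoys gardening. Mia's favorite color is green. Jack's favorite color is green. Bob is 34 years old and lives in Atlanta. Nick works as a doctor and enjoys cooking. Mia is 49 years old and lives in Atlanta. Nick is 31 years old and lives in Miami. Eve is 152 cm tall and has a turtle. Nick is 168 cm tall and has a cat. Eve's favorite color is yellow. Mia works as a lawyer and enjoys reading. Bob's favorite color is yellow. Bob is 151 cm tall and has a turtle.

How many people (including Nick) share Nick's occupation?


Nick is a doctor. Count = 2

2


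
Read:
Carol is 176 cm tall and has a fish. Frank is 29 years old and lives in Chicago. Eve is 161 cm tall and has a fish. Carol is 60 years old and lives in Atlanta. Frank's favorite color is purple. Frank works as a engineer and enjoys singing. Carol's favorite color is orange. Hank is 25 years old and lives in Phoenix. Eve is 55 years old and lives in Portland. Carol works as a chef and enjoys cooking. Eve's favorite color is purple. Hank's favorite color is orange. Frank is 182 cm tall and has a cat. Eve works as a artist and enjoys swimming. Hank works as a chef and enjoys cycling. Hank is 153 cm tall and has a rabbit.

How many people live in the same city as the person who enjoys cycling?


Person with hobby cycling is Hank, city Phoenix. Count = 1

1


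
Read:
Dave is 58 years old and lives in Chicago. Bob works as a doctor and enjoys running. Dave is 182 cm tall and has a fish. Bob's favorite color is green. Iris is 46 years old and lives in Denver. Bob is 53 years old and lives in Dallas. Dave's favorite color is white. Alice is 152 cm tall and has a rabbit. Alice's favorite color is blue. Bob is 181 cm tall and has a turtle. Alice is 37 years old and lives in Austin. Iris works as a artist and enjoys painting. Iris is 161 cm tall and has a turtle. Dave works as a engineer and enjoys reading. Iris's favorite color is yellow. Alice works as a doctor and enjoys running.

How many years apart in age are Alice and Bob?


37 vs 53, diff = 16

16


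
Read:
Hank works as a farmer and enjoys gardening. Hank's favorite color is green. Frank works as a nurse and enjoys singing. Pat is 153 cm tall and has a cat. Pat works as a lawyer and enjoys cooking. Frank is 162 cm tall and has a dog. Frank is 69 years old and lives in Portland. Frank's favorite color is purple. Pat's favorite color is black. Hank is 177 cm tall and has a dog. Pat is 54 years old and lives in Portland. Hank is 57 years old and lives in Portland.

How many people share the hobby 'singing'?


Count: 1

1


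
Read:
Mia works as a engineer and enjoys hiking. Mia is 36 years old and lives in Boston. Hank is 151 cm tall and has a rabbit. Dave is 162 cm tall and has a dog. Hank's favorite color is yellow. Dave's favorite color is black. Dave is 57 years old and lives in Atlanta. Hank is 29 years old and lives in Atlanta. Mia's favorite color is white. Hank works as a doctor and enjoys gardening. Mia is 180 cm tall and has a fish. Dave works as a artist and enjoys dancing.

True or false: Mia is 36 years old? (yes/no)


Mia is actually 36. yes

yes


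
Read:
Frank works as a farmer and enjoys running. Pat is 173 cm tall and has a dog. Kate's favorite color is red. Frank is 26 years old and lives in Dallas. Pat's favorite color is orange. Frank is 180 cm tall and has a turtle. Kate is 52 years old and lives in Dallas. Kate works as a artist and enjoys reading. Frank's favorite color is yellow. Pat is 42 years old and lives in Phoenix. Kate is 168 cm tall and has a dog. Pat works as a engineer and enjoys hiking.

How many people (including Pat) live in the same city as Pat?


Pat lives in Phoenix. Count = 1

1


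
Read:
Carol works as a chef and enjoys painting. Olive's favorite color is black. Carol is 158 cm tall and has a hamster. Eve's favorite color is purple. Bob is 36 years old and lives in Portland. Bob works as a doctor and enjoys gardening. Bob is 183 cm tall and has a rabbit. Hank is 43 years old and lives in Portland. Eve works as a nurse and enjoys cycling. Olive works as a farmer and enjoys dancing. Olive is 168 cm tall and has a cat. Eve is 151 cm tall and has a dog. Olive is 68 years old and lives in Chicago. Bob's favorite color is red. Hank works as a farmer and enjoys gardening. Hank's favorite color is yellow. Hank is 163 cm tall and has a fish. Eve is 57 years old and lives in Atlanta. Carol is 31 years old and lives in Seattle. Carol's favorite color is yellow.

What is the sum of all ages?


43+57+68+36+31 = 235

235


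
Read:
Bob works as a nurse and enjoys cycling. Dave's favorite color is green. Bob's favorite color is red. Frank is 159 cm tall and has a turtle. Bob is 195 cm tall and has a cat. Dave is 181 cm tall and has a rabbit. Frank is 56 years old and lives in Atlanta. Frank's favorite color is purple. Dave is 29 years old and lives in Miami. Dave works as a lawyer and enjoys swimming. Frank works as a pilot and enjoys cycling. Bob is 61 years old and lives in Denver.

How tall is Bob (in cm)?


Bob is 195 cm tall

195


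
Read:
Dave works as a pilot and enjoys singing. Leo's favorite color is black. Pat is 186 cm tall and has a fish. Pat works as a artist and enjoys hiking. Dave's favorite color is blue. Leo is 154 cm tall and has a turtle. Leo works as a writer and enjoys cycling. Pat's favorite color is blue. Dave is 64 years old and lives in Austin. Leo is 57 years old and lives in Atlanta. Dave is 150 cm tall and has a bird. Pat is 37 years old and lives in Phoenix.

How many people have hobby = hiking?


Count: 1

1


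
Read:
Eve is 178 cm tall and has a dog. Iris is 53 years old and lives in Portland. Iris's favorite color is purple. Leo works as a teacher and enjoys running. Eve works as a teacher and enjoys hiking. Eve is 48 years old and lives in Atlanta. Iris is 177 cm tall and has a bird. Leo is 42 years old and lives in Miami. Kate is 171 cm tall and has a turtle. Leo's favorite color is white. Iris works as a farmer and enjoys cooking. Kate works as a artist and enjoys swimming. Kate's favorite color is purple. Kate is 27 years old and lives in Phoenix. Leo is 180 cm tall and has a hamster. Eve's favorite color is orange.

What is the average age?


Sum=170, n=4, avg=42.5

42.5


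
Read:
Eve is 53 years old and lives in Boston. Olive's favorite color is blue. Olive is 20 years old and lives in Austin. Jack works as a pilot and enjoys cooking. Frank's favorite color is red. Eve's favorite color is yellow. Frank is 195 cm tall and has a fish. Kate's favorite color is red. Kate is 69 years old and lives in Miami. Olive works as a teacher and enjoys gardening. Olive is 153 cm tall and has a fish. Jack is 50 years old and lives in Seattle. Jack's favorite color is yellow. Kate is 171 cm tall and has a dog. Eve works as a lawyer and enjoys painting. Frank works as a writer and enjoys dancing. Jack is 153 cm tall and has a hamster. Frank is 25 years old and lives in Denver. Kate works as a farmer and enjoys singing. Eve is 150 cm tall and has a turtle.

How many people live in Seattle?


Count in Seattle: 1

1


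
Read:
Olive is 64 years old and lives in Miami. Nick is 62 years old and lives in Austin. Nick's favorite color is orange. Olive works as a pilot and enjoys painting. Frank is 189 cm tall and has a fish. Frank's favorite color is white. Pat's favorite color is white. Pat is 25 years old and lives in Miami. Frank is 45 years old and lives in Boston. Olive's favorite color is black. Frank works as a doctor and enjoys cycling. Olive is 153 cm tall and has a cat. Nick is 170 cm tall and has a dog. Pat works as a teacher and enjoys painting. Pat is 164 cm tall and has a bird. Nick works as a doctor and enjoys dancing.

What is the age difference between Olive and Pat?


|64 - 25| = 39

39


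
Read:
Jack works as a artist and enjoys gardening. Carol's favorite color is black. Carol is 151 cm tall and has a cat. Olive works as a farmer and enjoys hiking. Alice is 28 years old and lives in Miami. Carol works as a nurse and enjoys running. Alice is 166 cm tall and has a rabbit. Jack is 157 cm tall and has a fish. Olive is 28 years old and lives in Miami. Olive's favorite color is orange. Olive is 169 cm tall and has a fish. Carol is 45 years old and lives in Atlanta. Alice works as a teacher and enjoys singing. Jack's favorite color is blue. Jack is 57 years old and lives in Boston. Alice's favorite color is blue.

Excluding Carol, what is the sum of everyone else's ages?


Sum (excluding Carol): 113

113


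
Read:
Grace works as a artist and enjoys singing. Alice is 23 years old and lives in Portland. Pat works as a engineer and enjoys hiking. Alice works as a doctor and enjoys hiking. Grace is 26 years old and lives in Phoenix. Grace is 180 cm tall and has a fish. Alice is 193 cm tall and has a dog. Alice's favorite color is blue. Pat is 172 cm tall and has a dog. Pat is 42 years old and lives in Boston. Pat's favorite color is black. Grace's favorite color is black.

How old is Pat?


Pat is 42 years old

42


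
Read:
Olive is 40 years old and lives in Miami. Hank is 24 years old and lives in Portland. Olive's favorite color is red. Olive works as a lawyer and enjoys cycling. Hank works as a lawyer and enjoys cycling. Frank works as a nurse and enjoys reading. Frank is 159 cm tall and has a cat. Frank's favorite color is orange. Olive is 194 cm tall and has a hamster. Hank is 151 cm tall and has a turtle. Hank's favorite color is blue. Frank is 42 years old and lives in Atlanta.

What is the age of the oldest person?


Oldest: Frank at 42

42


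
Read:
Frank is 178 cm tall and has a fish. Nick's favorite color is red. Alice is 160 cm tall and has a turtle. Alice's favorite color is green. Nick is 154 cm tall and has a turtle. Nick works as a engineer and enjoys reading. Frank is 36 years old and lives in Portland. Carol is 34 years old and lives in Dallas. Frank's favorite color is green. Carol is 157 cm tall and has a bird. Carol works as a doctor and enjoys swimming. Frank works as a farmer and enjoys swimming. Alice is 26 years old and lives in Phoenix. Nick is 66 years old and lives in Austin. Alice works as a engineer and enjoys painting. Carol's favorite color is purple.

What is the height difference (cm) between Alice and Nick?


|160 - 154| = 6

6


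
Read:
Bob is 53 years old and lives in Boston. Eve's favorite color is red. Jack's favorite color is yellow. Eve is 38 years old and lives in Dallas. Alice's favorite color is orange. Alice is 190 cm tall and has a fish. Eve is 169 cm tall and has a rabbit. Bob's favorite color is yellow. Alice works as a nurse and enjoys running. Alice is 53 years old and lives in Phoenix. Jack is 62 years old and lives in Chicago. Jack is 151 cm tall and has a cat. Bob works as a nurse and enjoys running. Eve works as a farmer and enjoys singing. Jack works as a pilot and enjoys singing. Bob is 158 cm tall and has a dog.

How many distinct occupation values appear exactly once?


Unique occupation values: 2

2


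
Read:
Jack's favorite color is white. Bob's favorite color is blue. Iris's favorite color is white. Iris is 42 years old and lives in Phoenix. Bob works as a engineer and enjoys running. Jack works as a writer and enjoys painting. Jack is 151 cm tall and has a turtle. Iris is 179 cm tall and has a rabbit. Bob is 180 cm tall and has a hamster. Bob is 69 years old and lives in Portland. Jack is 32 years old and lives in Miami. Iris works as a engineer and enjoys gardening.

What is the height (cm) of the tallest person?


Tallest: Bob at 180 cm

180


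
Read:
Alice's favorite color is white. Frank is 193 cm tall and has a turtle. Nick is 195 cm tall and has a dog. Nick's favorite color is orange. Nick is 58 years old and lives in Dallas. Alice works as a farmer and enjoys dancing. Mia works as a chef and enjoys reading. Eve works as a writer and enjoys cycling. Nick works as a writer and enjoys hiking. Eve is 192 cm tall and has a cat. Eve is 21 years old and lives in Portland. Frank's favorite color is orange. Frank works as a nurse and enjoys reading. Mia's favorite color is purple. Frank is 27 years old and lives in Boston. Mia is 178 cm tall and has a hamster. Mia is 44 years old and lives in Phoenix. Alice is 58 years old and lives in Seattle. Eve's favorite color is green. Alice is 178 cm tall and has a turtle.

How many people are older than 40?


Filter: 3

3


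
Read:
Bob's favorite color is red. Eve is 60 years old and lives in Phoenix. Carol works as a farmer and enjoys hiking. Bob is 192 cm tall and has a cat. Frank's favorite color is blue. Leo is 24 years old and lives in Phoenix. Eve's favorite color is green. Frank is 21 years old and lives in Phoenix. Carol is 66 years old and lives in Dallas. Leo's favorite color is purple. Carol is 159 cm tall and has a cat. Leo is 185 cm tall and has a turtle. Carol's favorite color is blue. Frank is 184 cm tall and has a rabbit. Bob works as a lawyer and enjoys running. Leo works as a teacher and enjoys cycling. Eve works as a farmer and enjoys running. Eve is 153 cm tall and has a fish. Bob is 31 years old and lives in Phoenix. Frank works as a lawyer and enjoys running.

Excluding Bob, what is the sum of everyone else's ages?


Sum (excluding Bob): 171

171


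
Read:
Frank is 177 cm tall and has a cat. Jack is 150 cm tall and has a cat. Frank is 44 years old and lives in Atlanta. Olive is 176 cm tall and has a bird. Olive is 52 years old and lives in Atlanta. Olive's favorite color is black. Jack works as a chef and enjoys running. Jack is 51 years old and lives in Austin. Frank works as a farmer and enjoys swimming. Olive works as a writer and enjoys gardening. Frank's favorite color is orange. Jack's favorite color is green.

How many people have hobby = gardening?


Count: 1

1


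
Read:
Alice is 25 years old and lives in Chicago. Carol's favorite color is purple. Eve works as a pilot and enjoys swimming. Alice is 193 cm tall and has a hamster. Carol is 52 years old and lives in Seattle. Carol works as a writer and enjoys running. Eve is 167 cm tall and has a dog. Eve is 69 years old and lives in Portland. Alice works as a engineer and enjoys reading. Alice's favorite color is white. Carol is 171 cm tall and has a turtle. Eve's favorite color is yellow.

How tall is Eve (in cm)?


Eve is 167 cm tall

167


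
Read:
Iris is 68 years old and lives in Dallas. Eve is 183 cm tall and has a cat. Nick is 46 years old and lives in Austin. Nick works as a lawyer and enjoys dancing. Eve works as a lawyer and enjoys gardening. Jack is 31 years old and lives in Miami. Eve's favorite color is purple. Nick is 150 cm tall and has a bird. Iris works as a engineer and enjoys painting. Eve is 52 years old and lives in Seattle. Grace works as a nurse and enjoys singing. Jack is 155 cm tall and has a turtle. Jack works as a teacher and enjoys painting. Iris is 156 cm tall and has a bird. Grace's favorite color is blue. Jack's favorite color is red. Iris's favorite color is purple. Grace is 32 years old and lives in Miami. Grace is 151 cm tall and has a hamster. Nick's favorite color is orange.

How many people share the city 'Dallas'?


Count: 1

1


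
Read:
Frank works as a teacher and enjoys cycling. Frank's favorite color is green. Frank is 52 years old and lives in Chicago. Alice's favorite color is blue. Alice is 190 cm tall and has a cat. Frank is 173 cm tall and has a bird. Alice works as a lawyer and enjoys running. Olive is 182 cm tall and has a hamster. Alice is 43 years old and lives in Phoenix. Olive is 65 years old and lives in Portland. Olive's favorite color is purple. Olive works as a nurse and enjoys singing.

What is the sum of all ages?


43+65+52 = 160

160


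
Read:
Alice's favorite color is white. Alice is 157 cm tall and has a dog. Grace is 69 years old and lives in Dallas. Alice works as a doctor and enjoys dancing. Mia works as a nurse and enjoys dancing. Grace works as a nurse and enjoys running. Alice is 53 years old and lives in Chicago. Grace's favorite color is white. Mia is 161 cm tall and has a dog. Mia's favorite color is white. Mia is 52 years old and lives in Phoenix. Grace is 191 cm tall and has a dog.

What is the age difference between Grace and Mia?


|69 - 52| = 17

17


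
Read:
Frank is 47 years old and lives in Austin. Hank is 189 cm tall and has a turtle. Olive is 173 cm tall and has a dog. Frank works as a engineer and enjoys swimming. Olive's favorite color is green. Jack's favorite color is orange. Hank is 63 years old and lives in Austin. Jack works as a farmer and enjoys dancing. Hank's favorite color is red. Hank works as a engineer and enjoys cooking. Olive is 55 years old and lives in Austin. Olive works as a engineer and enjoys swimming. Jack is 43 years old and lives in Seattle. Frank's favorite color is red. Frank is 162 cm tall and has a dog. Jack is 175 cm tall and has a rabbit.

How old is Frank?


Frank is 47 years old

47


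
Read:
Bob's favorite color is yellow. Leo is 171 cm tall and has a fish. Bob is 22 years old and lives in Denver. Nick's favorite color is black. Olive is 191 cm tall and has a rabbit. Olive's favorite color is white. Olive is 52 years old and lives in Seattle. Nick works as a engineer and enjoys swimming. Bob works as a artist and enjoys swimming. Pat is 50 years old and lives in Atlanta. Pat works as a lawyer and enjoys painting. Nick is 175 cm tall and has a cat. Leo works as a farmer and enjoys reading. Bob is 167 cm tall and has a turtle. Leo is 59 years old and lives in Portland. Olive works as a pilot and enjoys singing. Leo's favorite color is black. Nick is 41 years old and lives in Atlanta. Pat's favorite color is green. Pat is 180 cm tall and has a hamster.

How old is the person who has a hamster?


Person with hamster is Pat, age 50

50


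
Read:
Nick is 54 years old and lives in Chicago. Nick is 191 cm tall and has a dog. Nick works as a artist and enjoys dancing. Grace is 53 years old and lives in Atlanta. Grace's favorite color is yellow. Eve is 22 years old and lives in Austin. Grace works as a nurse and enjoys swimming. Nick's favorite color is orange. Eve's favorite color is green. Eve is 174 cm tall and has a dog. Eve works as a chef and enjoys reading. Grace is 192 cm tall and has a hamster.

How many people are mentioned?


People: Grace, Nick, Eve. Count = 3

3


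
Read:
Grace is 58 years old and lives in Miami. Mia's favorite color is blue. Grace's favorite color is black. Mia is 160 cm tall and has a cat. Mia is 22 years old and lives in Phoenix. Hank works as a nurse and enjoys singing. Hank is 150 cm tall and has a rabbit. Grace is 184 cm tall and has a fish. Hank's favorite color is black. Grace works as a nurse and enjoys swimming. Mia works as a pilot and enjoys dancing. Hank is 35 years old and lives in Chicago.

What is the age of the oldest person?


Oldest: Grace at 58

58


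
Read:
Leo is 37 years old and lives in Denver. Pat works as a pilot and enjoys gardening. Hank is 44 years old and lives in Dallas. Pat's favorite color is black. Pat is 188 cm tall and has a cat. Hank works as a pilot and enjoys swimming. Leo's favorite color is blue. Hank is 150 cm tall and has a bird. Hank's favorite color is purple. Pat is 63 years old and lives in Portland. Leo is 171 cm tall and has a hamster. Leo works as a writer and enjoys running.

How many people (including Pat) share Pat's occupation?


Pat is a pilot. Count = 2

2


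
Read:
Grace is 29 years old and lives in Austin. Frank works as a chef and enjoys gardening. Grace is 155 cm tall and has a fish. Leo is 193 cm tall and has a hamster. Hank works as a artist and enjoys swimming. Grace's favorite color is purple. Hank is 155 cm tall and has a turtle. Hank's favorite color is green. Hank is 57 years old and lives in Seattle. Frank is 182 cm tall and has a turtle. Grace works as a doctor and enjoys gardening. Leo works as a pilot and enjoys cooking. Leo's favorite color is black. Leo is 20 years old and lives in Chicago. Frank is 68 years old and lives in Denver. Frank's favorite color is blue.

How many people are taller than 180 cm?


Taller than 180: 2

2


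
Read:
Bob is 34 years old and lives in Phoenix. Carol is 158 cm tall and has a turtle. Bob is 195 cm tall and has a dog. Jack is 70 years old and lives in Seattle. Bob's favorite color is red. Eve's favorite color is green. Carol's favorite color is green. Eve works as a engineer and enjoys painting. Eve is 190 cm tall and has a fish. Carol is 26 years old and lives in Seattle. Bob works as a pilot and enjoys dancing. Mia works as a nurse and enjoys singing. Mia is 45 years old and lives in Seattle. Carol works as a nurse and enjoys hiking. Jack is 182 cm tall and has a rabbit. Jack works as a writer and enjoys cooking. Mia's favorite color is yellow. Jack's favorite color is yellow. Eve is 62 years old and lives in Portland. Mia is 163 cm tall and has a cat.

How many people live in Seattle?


Count in Seattle: 3

3


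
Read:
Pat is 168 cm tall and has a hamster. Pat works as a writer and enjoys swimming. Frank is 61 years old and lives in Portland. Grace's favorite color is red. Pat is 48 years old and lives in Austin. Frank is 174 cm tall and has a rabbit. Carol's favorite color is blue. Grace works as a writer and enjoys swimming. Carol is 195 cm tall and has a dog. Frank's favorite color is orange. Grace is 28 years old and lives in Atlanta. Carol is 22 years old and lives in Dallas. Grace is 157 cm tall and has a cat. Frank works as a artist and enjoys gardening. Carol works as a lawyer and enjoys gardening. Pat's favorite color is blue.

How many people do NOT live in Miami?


Not in Miami: 4

4


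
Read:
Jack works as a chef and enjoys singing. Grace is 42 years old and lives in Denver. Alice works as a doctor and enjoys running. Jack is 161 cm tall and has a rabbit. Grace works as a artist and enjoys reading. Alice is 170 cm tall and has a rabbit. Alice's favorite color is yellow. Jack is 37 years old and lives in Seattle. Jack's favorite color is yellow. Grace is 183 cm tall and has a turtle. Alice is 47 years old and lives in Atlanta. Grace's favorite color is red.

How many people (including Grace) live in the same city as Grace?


Grace lives in Denver. Count = 1

1


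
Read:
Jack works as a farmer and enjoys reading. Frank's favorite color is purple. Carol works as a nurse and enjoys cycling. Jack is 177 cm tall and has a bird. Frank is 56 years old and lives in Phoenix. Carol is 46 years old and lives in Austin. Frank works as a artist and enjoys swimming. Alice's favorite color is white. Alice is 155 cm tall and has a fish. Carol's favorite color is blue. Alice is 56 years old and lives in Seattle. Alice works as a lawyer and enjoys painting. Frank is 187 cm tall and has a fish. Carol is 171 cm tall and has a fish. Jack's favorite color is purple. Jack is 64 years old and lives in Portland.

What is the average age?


Sum=222, n=4, avg=55.5

55.5


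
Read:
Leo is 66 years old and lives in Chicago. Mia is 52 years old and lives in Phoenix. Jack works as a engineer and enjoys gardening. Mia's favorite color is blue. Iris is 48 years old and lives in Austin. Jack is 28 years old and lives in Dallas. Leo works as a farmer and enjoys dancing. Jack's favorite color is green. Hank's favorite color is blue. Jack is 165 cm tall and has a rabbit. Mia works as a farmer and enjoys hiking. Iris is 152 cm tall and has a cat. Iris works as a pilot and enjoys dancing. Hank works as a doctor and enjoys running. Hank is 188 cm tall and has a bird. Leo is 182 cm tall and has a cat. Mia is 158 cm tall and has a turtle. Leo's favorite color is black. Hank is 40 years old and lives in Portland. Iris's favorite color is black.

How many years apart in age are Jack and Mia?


28 vs 52, diff = 24

24


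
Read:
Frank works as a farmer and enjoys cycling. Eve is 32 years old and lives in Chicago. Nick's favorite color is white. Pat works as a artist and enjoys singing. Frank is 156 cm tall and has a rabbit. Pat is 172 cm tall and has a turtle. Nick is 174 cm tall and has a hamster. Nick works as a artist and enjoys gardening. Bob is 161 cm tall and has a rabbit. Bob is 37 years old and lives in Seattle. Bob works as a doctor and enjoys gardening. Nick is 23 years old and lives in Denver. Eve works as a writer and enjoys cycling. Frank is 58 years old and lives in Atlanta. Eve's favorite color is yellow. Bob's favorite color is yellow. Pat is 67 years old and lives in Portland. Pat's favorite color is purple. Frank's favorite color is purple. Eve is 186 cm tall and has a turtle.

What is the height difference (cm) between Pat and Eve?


|172 - 186| = 14

14


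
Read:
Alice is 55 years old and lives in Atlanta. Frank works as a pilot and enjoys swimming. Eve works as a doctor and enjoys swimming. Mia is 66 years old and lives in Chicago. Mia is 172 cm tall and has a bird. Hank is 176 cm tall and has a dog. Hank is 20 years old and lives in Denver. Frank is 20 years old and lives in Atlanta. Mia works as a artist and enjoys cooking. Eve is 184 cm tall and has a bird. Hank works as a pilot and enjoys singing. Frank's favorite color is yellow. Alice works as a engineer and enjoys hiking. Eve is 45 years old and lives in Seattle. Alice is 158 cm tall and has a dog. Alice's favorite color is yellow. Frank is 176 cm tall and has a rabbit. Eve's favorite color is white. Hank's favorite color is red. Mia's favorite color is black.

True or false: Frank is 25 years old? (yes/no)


Frank is actually 20. no

no


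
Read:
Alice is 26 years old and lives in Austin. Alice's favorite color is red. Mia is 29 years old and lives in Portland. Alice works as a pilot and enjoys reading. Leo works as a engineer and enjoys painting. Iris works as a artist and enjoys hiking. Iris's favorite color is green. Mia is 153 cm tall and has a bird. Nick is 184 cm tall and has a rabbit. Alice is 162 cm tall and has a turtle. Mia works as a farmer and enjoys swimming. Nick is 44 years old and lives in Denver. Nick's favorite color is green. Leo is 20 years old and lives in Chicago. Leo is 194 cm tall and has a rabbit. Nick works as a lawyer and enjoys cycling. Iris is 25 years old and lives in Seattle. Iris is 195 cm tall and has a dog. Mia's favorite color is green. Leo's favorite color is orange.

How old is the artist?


The artist is Iris, age 25

25


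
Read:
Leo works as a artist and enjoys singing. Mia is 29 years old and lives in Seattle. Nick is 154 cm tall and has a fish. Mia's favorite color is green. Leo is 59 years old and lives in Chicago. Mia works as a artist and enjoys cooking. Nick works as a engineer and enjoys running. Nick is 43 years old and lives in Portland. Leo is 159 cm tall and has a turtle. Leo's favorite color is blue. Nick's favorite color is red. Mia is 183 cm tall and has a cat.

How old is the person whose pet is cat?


Person with pet=cat is Mia, age 29

29
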